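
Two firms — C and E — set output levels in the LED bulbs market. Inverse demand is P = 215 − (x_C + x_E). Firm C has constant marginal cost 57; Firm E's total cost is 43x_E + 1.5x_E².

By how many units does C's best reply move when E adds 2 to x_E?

-1

Firm C's profit: π = x_C(215 − (x_C + x_E)) − 57x_C.
∂π/∂x_C = 158 − 2x_C − x_E = 0, so x_C = 79 − 0.5x_E.
The reaction-function slope is −0.5, so a 2-unit rise in x_E moves x_C by −0.5 × 2 = −1. C's best response falls — the actions are strategic substitutes.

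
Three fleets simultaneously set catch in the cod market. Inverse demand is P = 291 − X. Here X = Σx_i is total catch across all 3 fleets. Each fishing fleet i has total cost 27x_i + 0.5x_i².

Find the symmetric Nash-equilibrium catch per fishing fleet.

A representative fishing fleet's profit is π_i = x_i(291 − X) − 27x_i − 0.5x_i², with X = x_i + Σ_{j≠i} x_j.
First-order condition: 264 − 3x_i − Σ_{j≠i} x_j = 0.
Imposing symmetry (x_j = x for all j) turns Σ_{j≠i} x_j into 2x, so 264 = 5x and x = 52.8.

52.8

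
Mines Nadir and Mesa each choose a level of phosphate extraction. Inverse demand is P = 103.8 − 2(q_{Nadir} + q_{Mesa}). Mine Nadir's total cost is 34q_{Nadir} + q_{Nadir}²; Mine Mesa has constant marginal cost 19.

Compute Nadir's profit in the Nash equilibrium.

90.0912

Mine Nadir's profit: π = q_{Nadir}(103.8 − 2(q_{Nadir} + q_{Mesa})) − 34q_{Nadir} − q_{Nadir}².
∂π/∂q_{Nadir} = 69.8 − 6q_{Nadir} − 2q_{Mesa} = 0, so q_{Nadir} = 349/30 − (1/3)q_{Mesa}.
For Mesa: ∂π/∂q_{Mesa} = 84.8 − 4q_{Mesa} − 2q_{Nadir} = 0 ⇒ q_{Mesa} = 21.2 − 0.5q_{Nadir}.
Substituting the second reaction function into the first: q_{Nadir} = 349/30 − (1/3)(21.2 − 0.5q_{Nadir}), which gives (5/6)q_{Nadir} = 137/30 ⇒ q_{Nadir} = 5.48.
Then q_{Mesa} = 21.2 − 0.5·5.48 = 18.46.
Price P = 103.8 − 2·23.94 = 55.92.
Nadir's profit: (55.92 − 34)·5.48 − (5.48)² = 90.0912.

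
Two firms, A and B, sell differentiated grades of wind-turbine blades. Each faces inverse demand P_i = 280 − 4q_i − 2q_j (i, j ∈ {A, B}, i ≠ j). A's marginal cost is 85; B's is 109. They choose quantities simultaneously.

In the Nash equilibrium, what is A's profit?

Firm A's profit: π = q_A(280 − 4q_A − 2q_B) − 85q_A.
∂π/∂q_A = 195 − 8q_A − 2q_B = 0 ⇒ q_A = 24.375 − 0.25q_B.
Similarly q_B = 21.375 − 0.25q_A.
Substituting the second reaction function into the first: q_A = 24.375 − 0.25(21.375 − 0.25q_A), which gives 0.9375q_A = 609/32 ⇒ q_A = 20.3.
Then q_B = 21.375 − 0.25·20.3 = 16.3.
P_A = 280 − 4·20.3 − 2·16.3 = 166.2.
Profit = (166.2 − 85)·20.3 = 1648.36.

1648.36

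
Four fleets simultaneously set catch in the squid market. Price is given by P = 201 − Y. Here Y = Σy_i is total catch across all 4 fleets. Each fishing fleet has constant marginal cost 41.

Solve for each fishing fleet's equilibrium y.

A representative fishing fleet's profit is π_i = y_i(201 − Y) − 41y_i, with Y = y_i + Σ_{j≠i} y_j.
First-order condition: 160 − 2y_i − Σ_{j≠i} y_j = 0.
Imposing symmetry (y_j = y for all j) turns Σ_{j≠i} y_j into 3y, so 160 = 5y and y = 32.

32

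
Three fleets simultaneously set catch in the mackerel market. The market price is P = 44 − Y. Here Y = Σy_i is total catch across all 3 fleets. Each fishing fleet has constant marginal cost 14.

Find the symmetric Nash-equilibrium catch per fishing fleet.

A representative fishing fleet's profit is π_i = y_i(44 − Y) − 14y_i, with Y = y_i + Σ_{j≠i} y_j.
First-order condition: 30 − 2y_i − Σ_{j≠i} y_j = 0.
With identical fishing fleets, set every y_j = y: then 30 − 2y − 2y = 0, i.e. y = 30/4 = 7.5.

7.5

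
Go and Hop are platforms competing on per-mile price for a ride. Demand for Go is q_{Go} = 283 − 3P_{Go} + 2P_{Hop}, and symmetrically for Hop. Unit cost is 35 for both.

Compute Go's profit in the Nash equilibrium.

11532

Go's profit: π = (P_{Go} − 35)(283 − 3P_{Go} + 2P_{Hop}).
∂π/∂P_{Go} = 388 − 6P_{Go} + 2P_{Hop} = 0 ⇒ P_{Go} = 194/3 + (1/3)P_{Hop}.
The game is symmetric, so in equilibrium P_{Hop} = P_{Go}: the reaction function gives (2/3)P_{Go} = 194/3, hence P_{Go} = 97.
q_{Go} = 283 − 3·97 + 2·97 = 186.
Profit = (97 − 35)·186 = 11532.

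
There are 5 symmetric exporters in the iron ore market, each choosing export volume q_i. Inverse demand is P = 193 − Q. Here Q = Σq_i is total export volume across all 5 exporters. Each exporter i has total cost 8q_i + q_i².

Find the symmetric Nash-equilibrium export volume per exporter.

A representative exporter's profit is π_i = q_i(193 − Q) − 8q_i − q_i², with Q = q_i + Σ_{j≠i} q_j.
First-order condition: 185 − 4q_i − Σ_{j≠i} q_j = 0.
Imposing symmetry (q_j = q for all j) turns Σ_{j≠i} q_j into 4q, so 185 = 8q and q = 23.125.

23.125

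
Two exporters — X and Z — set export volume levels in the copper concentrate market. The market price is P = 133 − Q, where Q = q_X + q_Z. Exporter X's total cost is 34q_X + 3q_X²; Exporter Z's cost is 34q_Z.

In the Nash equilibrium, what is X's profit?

Exporter X's profit: π = q_X(133 − (q_X + q_Z)) − 34q_X − 3q_X².
∂π/∂q_X = 99 − 8q_X − q_Z = 0, so q_X = 12.375 − 0.125q_Z.
For Z: ∂π/∂q_Z = 99 − 2q_Z − q_X = 0 ⇒ q_Z = 49.5 − 0.5q_X.
Substituting the second reaction function into the first: q_X = 12.375 − 0.125(49.5 − 0.5q_X), which gives 0.9375q_X = 6.1875 ⇒ q_X = 6.6.
Then q_Z = 49.5 − 0.5·6.6 = 46.2.
Price P = 133 − 52.8 = 80.2.
X's profit: (80.2 − 34)·6.6 − 3(6.6)² = 174.24.

174.24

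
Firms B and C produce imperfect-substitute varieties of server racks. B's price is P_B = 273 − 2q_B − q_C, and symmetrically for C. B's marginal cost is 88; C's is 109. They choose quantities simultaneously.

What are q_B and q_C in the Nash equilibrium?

Firm B's profit: π = q_B(273 − 2q_B − q_C) − 88q_B.
∂π/∂q_B = 185 − 4q_B − q_C = 0 ⇒ q_B = 46.25 − 0.25q_C.
Similarly q_C = 41 − 0.25q_B.
Plugging q_C into B's best response: q_B = 46.25 − 0.25(41 − 0.25q_B) ⇒ 0.9375q_B = 36, so q_B = 38.4.
Then q_C = 41 − 0.25·38.4 = 31.4.

38.4, 31.4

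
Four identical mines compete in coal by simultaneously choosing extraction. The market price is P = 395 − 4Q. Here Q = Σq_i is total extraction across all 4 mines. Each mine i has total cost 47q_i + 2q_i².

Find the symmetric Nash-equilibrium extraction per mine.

A representative mine's profit is π_i = q_i(395 − 4Q) − 47q_i − 2q_i², with Q = q_i + Σ_{j≠i} q_j.
First-order condition: 348 − 12q_i − 4Σ_{j≠i} q_j = 0.
In a symmetric equilibrium every mine chooses the same q, so Σ_{j≠i} q_j = 3q. The condition becomes 348 − 24q = 0, giving q = 348/24 = 14.5.

14.5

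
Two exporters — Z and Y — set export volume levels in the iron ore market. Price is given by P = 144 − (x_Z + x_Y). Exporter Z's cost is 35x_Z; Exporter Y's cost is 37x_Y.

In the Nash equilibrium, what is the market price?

Exporter Z's profit: π = x_Z(144 − (x_Z + x_Y)) − 35x_Z.
∂π/∂x_Z = 109 − 2x_Z − x_Y = 0, so x_Z = 54.5 − 0.5x_Y.
By the same steps for Y: x_Y = 53.5 − 0.5x_Z.
Plugging x_Y into Z's best response: x_Z = 54.5 − 0.5(53.5 − 0.5x_Z) ⇒ 0.75x_Z = 27.75, so x_Z = 37.
Then x_Y = 53.5 − 0.5·37 = 35.
Equilibrium price: P = 144 − 72 = 72.

72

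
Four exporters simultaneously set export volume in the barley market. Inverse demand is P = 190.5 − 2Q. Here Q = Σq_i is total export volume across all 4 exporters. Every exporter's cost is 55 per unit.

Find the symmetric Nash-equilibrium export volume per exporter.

13.55

A representative exporter's profit is π_i = q_i(190.5 − 2Q) − 55q_i, with Q = q_i + Σ_{j≠i} q_j.
First-order condition: 135.5 − 4q_i − 2Σ_{j≠i} q_j = 0.
With identical exporters, set every q_j = q: then 135.5 − 4q − 6q = 0, i.e. q = 135.5/10 = 13.55.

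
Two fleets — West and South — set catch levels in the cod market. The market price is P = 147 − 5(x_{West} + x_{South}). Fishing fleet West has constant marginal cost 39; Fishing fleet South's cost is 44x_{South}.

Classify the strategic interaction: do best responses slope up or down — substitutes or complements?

Fishing fleet West's profit: π = x_{West}(147 − 5(x_{West} + x_{South})) − 39x_{West}.
∂π/∂x_{West} = 108 − 10x_{West} − 5x_{South} = 0, so x_{West} = 10.8 − 0.5x_{South}.
The best-response slope dx_{West}/dx_{South} = −0.5 < 0: the reaction function is downward-sloping, so the choices are strategic substitutes.

strategic substitutes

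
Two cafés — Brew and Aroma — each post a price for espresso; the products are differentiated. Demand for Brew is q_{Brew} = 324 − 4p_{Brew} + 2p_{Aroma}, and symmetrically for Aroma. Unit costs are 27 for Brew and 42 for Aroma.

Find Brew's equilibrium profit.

8836

Brew's profit: π = (p_{Brew} − 27)(324 − 4p_{Brew} + 2p_{Aroma}).
∂π/∂p_{Brew} = 432 − 8p_{Brew} + 2p_{Aroma} = 0 ⇒ p_{Brew} = 54 + 0.25p_{Aroma}.
Similarly p_{Aroma} = 61.5 + 0.25p_{Brew}.
Plugging p_{Aroma} into Brew's best response: p_{Brew} = 54 + 0.25(61.5 + 0.25p_{Brew}) ⇒ 0.9375p_{Brew} = 69.375, so p_{Brew} = 74.
Then p_{Aroma} = 61.5 + 0.25·74 = 80.
q_{Brew} = 324 − 4·74 + 2·80 = 188.
Profit = (74 − 27)·188 = 8836.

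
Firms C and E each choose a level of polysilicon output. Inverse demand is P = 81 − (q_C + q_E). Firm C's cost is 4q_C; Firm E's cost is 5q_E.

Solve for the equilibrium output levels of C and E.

26, 25

Firm C's profit: π = q_C(81 − (q_C + q_E)) − 4q_C.
∂π/∂q_C = 77 − 2q_C − q_E = 0, so q_C = 38.5 − 0.5q_E.
By the same steps for E: q_E = 38 − 0.5q_C.
Substituting the second reaction function into the first: q_C = 38.5 − 0.5(38 − 0.5q_C), which gives 0.75q_C = 19.5 ⇒ q_C = 26.
Then q_E = 38 − 0.5·26 = 25.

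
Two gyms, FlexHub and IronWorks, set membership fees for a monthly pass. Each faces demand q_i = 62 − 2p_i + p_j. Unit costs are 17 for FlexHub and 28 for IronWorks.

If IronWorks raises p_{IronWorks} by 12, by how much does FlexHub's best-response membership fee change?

3

FlexHub's profit: π = (p_{FlexHub} − 17)(62 − 2p_{FlexHub} + p_{IronWorks}).
∂π/∂p_{FlexHub} = 96 − 4p_{FlexHub} + p_{IronWorks} = 0 ⇒ p_{FlexHub} = 24 + 0.25p_{IronWorks}.
The reaction-function slope is 0.25, so a 12-unit rise in p_{IronWorks} moves p_{FlexHub} by 0.25 × 12 = 3. FlexHub's best response rises — the actions are strategic complements.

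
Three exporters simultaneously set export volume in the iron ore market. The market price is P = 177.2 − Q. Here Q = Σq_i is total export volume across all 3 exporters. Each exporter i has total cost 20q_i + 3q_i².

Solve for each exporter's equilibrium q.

A representative exporter's profit is π_i = q_i(177.2 − Q) − 20q_i − 3q_i², with Q = q_i + Σ_{j≠i} q_j.
First-order condition: 157.2 − 8q_i − Σ_{j≠i} q_j = 0.
In a symmetric equilibrium every exporter chooses the same q, so Σ_{j≠i} q_j = 2q. The condition becomes 157.2 − 10q = 0, giving q = 157.2/10 = 15.72.

15.72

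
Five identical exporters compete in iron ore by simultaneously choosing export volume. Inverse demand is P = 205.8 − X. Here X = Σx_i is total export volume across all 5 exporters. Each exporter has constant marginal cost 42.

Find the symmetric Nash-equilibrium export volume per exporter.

A representative exporter's profit is π_i = x_i(205.8 − X) − 42x_i, with X = x_i + Σ_{j≠i} x_j.
First-order condition: 163.8 − 2x_i − Σ_{j≠i} x_j = 0.
With identical exporters, set every x_j = x: then 163.8 − 2x − 4x = 0, i.e. x = 163.8/6 = 27.3.

27.3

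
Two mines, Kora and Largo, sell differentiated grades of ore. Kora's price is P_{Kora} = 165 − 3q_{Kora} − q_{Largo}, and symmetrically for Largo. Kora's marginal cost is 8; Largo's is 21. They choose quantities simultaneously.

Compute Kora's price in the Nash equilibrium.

76.4

Mine Kora's profit: π = q_{Kora}(165 − 3q_{Kora} − q_{Largo}) − 8q_{Kora}.
∂π/∂q_{Kora} = 157 − 6q_{Kora} − q_{Largo} = 0 ⇒ q_{Kora} = 157/6 − (1/6)q_{Largo}.
Similarly q_{Largo} = 24 − (1/6)q_{Kora}.
Substituting the second reaction function into the first: q_{Kora} = 157/6 − (1/6)(24 − (1/6)q_{Kora}), which gives (35/36)q_{Kora} = 133/6 ⇒ q_{Kora} = 22.8.
Then q_{Largo} = 24 − (1/6)·22.8 = 20.2.
P_{Kora} = 165 − 3·22.8 − 20.2 = 76.4.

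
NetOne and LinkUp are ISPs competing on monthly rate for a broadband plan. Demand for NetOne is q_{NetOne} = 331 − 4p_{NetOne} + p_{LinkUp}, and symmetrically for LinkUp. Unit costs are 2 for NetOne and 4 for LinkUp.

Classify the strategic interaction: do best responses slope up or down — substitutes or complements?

NetOne's profit: π = (p_{NetOne} − 2)(331 − 4p_{NetOne} + p_{LinkUp}).
∂π/∂p_{NetOne} = 339 − 8p_{NetOne} + p_{LinkUp} = 0 ⇒ p_{NetOne} = 42.375 + 0.125p_{LinkUp}.
The best-response slope dp_{NetOne}/dp_{LinkUp} = 0.125 > 0: the reaction function is upward-sloping, so the choices are strategic complements.

strategic complements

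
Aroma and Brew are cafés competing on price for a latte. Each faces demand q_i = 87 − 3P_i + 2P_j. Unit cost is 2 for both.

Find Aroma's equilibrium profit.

1354.6875

Aroma's profit: π = (P_{Aroma} − 2)(87 − 3P_{Aroma} + 2P_{Brew}).
∂π/∂P_{Aroma} = 93 − 6P_{Aroma} + 2P_{Brew} = 0 ⇒ P_{Aroma} = 15.5 + (1/3)P_{Brew}.
By symmetry P_{Brew} = P_{Aroma}; substituting into the reaction function, (2/3)P_{Aroma} = 15.5 and P_{Aroma} = 23.25.
q_{Aroma} = 87 − 3·23.25 + 2·23.25 = 63.75.
Profit = (23.25 − 2)·63.75 = 1354.6875.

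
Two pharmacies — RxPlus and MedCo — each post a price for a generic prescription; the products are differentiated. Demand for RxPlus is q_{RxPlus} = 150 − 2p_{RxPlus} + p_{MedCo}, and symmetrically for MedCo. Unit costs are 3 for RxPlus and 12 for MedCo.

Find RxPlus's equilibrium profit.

5040.08

RxPlus's profit: π = (p_{RxPlus} − 3)(150 − 2p_{RxPlus} + p_{MedCo}).
∂π/∂p_{RxPlus} = 156 − 4p_{RxPlus} + p_{MedCo} = 0 ⇒ p_{RxPlus} = 39 + 0.25p_{MedCo}.
Similarly p_{MedCo} = 43.5 + 0.25p_{RxPlus}.
Substituting the second reaction function into the first: p_{RxPlus} = 39 + 0.25(43.5 + 0.25p_{RxPlus}), which gives 0.9375p_{RxPlus} = 49.875 ⇒ p_{RxPlus} = 53.2.
Then p_{MedCo} = 43.5 + 0.25·53.2 = 56.8.
q_{RxPlus} = 150 − 2·53.2 + 56.8 = 100.4.
Profit = (53.2 − 3)·100.4 = 5040.08.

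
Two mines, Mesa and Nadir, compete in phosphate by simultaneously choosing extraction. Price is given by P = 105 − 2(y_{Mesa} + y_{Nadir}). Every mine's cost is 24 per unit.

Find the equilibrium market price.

51

Mine Mesa's profit: π = y_{Mesa}(105 − 2(y_{Mesa} + y_{Nadir})) − 24y_{Mesa}.
∂π/∂y_{Mesa} = 81 − 4y_{Mesa} − 2y_{Nadir} = 0, so y_{Mesa} = 20.25 − 0.5y_{Nadir}.
The game is symmetric, so in equilibrium y_{Nadir} = y_{Mesa}: the reaction function gives 1.5y_{Mesa} = 20.25, hence y_{Mesa} = 13.5.
Equilibrium price: P = 105 − 2·27 = 51.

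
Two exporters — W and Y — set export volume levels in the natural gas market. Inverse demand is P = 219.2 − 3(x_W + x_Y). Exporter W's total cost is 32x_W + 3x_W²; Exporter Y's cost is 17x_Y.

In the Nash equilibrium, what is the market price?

Exporter W's profit: π = x_W(219.2 − 3(x_W + x_Y)) − 32x_W − 3x_W².
∂π/∂x_W = 187.2 − 12x_W − 3x_Y = 0, so x_W = 15.6 − 0.25x_Y.
For Y: ∂π/∂x_Y = 202.2 − 6x_Y − 3x_W = 0 ⇒ x_Y = 33.7 − 0.5x_W.
Solving the two reaction functions simultaneously: (1 − (−0.25)(−0.5))x_W = 15.6 − 0.25·33.7, so 0.875x_W = 7.175 and x_W = 8.2.
Then x_Y = 33.7 − 0.5·8.2 = 29.6.
Equilibrium price: P = 219.2 − 3·37.8 = 105.8.

105.8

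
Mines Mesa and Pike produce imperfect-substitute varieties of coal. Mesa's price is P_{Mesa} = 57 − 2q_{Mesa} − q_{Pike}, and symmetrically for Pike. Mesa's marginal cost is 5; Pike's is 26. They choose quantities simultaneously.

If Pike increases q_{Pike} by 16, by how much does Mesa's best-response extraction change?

-4

Mine Mesa's profit: π = q_{Mesa}(57 − 2q_{Mesa} − q_{Pike}) − 5q_{Mesa}.
∂π/∂q_{Mesa} = 52 − 4q_{Mesa} − q_{Pike} = 0 ⇒ q_{Mesa} = 13 − 0.25q_{Pike}.
The reaction-function slope is −0.25, so a 16-unit rise in q_{Pike} moves q_{Mesa} by −0.25 × 16 = −4. Mesa's best response falls — the actions are strategic substitutes.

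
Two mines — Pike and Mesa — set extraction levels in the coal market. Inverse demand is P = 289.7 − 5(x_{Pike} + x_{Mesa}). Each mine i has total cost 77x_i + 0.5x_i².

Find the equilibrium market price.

156.7625

Mine Pike's profit: π = x_{Pike}(289.7 − 5(x_{Pike} + x_{Mesa})) − 77x_{Pike} − 0.5x_{Pike}².
∂π/∂x_{Pike} = 212.7 − 11x_{Pike} − 5x_{Mesa} = 0, so x_{Pike} = 2127/110 − (5/11)x_{Mesa}.
The game is symmetric, so in equilibrium x_{Mesa} = x_{Pike}: the reaction function gives (16/11)x_{Pike} = 2127/110, hence x_{Pike} = 2127/160.
Equilibrium price: P = 289.7 − 5·26.5875 = 156.7625.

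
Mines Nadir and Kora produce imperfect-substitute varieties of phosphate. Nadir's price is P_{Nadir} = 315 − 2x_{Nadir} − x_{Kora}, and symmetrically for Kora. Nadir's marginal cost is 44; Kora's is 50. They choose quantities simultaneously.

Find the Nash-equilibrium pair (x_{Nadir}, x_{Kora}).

Mine Nadir's profit: π = x_{Nadir}(315 − 2x_{Nadir} − x_{Kora}) − 44x_{Nadir}.
∂π/∂x_{Nadir} = 271 − 4x_{Nadir} − x_{Kora} = 0 ⇒ x_{Nadir} = 67.75 − 0.25x_{Kora}.
Similarly x_{Kora} = 66.25 − 0.25x_{Nadir}.
Solving the two reaction functions simultaneously: (1 − (−0.25)(−0.25))x_{Nadir} = 67.75 − 0.25·66.25, so 0.9375x_{Nadir} = 51.1875 and x_{Nadir} = 54.6.
Then x_{Kora} = 66.25 − 0.25·54.6 = 52.6.

54.6, 52.6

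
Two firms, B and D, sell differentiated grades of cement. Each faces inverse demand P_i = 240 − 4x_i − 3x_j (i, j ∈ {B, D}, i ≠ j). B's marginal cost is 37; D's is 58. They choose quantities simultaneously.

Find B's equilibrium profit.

1536.64

Firm B's profit: π = x_B(240 − 4x_B − 3x_D) − 37x_B.
∂π/∂x_B = 203 − 8x_B − 3x_D = 0 ⇒ x_B = 25.375 − 0.375x_D.
Similarly x_D = 22.75 − 0.375x_B.
Solving the two reaction functions simultaneously: (1 − (−0.375)(−0.375))x_B = 25.375 − 0.375·22.75, so (55/64)x_B = 539/32 and x_B = 19.6.
Then x_D = 22.75 − 0.375·19.6 = 15.4.
P_B = 240 − 4·19.6 − 3·15.4 = 115.4.
Profit = (115.4 − 37)·19.6 = 1536.64.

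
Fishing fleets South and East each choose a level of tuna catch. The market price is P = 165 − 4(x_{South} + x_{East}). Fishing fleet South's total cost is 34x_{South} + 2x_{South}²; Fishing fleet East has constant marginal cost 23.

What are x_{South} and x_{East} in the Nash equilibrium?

6, 14.75

Fishing fleet South's profit: π = x_{South}(165 − 4(x_{South} + x_{East})) − 34x_{South} − 2x_{South}².
∂π/∂x_{South} = 131 − 12x_{South} − 4x_{East} = 0, so x_{South} = 131/12 − (1/3)x_{East}.
For East: ∂π/∂x_{East} = 142 − 8x_{East} − 4x_{South} = 0 ⇒ x_{East} = 17.75 − 0.5x_{South}.
Substituting the second reaction function into the first: x_{South} = 131/12 − (1/3)(17.75 − 0.5x_{South}), which gives (5/6)x_{South} = 5 ⇒ x_{South} = 6.
Then x_{East} = 17.75 − 0.5·6 = 14.75.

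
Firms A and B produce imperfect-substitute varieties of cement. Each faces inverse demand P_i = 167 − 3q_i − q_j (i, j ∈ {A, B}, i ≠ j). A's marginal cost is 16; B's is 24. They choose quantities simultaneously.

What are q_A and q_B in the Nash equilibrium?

21.8, 20.2

Firm A's profit: π = q_A(167 − 3q_A − q_B) − 16q_A.
∂π/∂q_A = 151 − 6q_A − q_B = 0 ⇒ q_A = 151/6 − (1/6)q_B.
Similarly q_B = 143/6 − (1/6)q_A.
Solving the two reaction functions simultaneously: (1 − (−1/6)(−1/6))q_A = 151/6 − (1/6)·(143/6), so (35/36)q_A = 763/36 and q_A = 21.8.
Then q_B = 143/6 − (1/6)·21.8 = 20.2.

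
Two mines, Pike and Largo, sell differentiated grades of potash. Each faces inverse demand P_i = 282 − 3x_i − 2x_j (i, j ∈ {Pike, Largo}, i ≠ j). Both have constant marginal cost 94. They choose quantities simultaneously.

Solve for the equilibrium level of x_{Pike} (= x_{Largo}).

Mine Pike's profit: π = x_{Pike}(282 − 3x_{Pike} − 2x_{Largo}) − 94x_{Pike}.
∂π/∂x_{Pike} = 188 − 6x_{Pike} − 2x_{Largo} = 0 ⇒ x_{Pike} = 94/3 − (1/3)x_{Largo}.
The game is symmetric, so in equilibrium x_{Largo} = x_{Pike}: the reaction function gives (4/3)x_{Pike} = 94/3, hence x_{Pike} = 23.5.

23.5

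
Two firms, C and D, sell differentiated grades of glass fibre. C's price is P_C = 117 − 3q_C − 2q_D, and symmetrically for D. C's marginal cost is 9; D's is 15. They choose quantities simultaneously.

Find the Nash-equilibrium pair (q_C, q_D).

Firm C's profit: π = q_C(117 − 3q_C − 2q_D) − 9q_C.
∂π/∂q_C = 108 − 6q_C − 2q_D = 0 ⇒ q_C = 18 − (1/3)q_D.
Similarly q_D = 17 − (1/3)q_C.
Solving the two reaction functions simultaneously: (1 − (−1/3)(−1/3))q_C = 18 − (1/3)·17, so (8/9)q_C = 37/3 and q_C = 13.875.
Then q_D = 17 − (1/3)·13.875 = 12.375.

13.875, 12.375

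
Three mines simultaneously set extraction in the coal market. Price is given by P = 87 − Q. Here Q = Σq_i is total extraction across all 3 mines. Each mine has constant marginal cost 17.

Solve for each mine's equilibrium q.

17.5

A representative mine's profit is π_i = q_i(87 − Q) − 17q_i, with Q = q_i + Σ_{j≠i} q_j.
First-order condition: 70 − 2q_i − Σ_{j≠i} q_j = 0.
With identical mines, set every q_j = q: then 70 − 2q − 2q = 0, i.e. q = 70/4 = 17.5.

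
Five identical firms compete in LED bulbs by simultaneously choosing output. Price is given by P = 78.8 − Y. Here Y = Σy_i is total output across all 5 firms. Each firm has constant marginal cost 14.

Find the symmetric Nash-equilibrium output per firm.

A representative firm's profit is π_i = y_i(78.8 − Y) − 14y_i, with Y = y_i + Σ_{j≠i} y_j.
First-order condition: 64.8 − 2y_i − Σ_{j≠i} y_j = 0.
Imposing symmetry (y_j = y for all j) turns Σ_{j≠i} y_j into 4y, so 64.8 = 6y and y = 10.8.

10.8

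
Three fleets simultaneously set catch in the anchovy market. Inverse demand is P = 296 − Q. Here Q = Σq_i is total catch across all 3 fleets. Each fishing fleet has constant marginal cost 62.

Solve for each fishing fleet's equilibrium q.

A representative fishing fleet's profit is π_i = q_i(296 − Q) − 62q_i, with Q = q_i + Σ_{j≠i} q_j.
First-order condition: 234 − 2q_i − Σ_{j≠i} q_j = 0.
Imposing symmetry (q_j = q for all j) turns Σ_{j≠i} q_j into 2q, so 234 = 4q and q = 58.5.

58.5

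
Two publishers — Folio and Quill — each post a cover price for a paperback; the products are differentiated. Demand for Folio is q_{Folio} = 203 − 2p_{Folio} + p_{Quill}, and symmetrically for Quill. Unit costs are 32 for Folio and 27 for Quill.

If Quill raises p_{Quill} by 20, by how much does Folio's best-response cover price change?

5

Folio's profit: π = (p_{Folio} − 32)(203 − 2p_{Folio} + p_{Quill}).
∂π/∂p_{Folio} = 267 − 4p_{Folio} + p_{Quill} = 0 ⇒ p_{Folio} = 66.75 + 0.25p_{Quill}.
The reaction-function slope is 0.25, so a 20-unit rise in p_{Quill} moves p_{Folio} by 0.25 × 20 = 5. Folio's best response rises — the actions are strategic complements.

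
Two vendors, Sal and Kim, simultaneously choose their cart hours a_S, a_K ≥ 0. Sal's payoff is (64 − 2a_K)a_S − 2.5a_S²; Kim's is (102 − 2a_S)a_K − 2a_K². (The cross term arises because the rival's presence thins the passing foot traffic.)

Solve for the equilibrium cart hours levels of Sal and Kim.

Expanding Sal's payoff: 64a_S − 2a_Ka_S − 2.5a_S².
∂π/∂a_S = 64 − 2a_K − 5a_S = 0, so a_S = 12.8 − 0.4a_K.
Likewise for Kim: a_K = 25.5 − 0.5a_S.
Substituting the second reaction function into the first: a_S = 12.8 − 0.4(25.5 − 0.5a_S), which gives 0.8a_S = 2.6 ⇒ a_S = 3.25.
Then a_K = 25.5 − 0.5·3.25 = 23.875.

3.25, 23.875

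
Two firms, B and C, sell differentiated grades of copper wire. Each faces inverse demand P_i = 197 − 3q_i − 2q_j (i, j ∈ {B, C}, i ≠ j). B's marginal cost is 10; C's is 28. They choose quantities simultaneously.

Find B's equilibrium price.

83.5

Firm B's profit: π = q_B(197 − 3q_B − 2q_C) − 10q_B.
∂π/∂q_B = 187 − 6q_B − 2q_C = 0 ⇒ q_B = 187/6 − (1/3)q_C.
Similarly q_C = 169/6 − (1/3)q_B.
Plugging q_C into B's best response: q_B = 187/6 − (1/3)(169/6 − (1/3)q_B) ⇒ (8/9)q_B = 196/9, so q_B = 24.5.
Then q_C = 169/6 − (1/3)·24.5 = 20.
P_B = 197 − 3·24.5 − 2·20 = 83.5.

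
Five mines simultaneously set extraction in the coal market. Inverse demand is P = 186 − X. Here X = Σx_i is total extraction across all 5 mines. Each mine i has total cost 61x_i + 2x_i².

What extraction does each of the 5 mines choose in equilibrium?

A representative mine's profit is π_i = x_i(186 − X) − 61x_i − 2x_i², with X = x_i + Σ_{j≠i} x_j.
First-order condition: 125 − 6x_i − Σ_{j≠i} x_j = 0.
In a symmetric equilibrium every mine chooses the same x, so Σ_{j≠i} x_j = 4x. The condition becomes 125 − 10x = 0, giving x = 125/10 = 12.5.

12.5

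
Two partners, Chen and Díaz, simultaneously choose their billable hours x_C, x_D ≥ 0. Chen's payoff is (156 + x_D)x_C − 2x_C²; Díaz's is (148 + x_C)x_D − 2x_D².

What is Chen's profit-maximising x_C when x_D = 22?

44.5

Expanding Chen's payoff: 156x_C + x_Dx_C − 2x_C².
∂π/∂x_C = 156 + x_D − 4x_C = 0, so x_C = 39 + 0.25x_D.
At x_D = 22: x_C = 39 + 0.25·22 = 44.5.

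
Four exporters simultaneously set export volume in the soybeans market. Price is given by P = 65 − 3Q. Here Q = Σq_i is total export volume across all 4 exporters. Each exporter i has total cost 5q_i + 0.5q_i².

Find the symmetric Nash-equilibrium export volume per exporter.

3.75

A representative exporter's profit is π_i = q_i(65 − 3Q) − 5q_i − 0.5q_i², with Q = q_i + Σ_{j≠i} q_j.
First-order condition: 60 − 7q_i − 3Σ_{j≠i} q_j = 0.
Imposing symmetry (q_j = q for all j) turns Σ_{j≠i} q_j into 3q, so 60 = 16q and q = 3.75.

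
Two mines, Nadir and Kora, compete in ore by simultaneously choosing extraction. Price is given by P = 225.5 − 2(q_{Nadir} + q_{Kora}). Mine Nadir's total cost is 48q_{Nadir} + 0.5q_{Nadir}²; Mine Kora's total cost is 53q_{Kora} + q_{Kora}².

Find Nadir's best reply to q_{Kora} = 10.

31.5

Mine Nadir's profit: π = q_{Nadir}(225.5 − 2(q_{Nadir} + q_{Kora})) − 48q_{Nadir} − 0.5q_{Nadir}².
∂π/∂q_{Nadir} = 177.5 − 5q_{Nadir} − 2q_{Kora} = 0, so q_{Nadir} = 35.5 − 0.4q_{Kora}.
At q_{Kora} = 10: q_{Nadir} = 35.5 − 0.4·10 = 31.5.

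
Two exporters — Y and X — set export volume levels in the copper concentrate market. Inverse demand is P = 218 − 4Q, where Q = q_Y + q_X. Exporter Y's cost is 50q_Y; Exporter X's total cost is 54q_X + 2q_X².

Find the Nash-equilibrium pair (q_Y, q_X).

Exporter Y's profit: π = q_Y(218 − 4(q_Y + q_X)) − 50q_Y.
∂π/∂q_Y = 168 − 8q_Y − 4q_X = 0, so q_Y = 21 − 0.5q_X.
For X: ∂π/∂q_X = 164 − 12q_X − 4q_Y = 0 ⇒ q_X = 41/3 − (1/3)q_Y.
Plugging q_X into Y's best response: q_Y = 21 − 0.5(41/3 − (1/3)q_Y) ⇒ (5/6)q_Y = 85/6, so q_Y = 17.
Then q_X = 41/3 − (1/3)·17 = 8.

17, 8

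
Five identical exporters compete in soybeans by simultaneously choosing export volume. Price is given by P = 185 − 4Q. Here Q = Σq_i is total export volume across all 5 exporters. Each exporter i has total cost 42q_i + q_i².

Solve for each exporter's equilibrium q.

A representative exporter's profit is π_i = q_i(185 − 4Q) − 42q_i − q_i², with Q = q_i + Σ_{j≠i} q_j.
First-order condition: 143 − 10q_i − 4Σ_{j≠i} q_j = 0.
With identical exporters, set every q_j = q: then 143 − 10q − 16q = 0, i.e. q = 143/26 = 5.5.

5.5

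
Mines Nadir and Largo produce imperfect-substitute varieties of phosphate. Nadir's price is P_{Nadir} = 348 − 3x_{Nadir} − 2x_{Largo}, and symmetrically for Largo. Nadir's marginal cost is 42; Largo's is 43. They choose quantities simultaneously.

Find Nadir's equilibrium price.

156.9375

Mine Nadir's profit: π = x_{Nadir}(348 − 3x_{Nadir} − 2x_{Largo}) − 42x_{Nadir}.
∂π/∂x_{Nadir} = 306 − 6x_{Nadir} − 2x_{Largo} = 0 ⇒ x_{Nadir} = 51 − (1/3)x_{Largo}.
Similarly x_{Largo} = 305/6 − (1/3)x_{Nadir}.
Solving the two reaction functions simultaneously: (1 − (−1/3)(−1/3))x_{Nadir} = 51 − (1/3)·(305/6), so (8/9)x_{Nadir} = 613/18 and x_{Nadir} = 38.3125.
Then x_{Largo} = 305/6 − (1/3)·38.3125 = 38.0625.
P_{Nadir} = 348 − 3·38.3125 − 2·38.0625 = 156.9375.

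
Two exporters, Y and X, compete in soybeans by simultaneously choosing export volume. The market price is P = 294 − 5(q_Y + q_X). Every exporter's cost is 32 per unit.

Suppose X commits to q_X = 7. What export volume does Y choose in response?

Exporter Y's profit: π = q_Y(294 − 5(q_Y + q_X)) − 32q_Y.
∂π/∂q_Y = 262 − 10q_Y − 5q_X = 0, so q_Y = 26.2 − 0.5q_X.
At q_X = 7: q_Y = 26.2 − 0.5·7 = 22.7.

22.7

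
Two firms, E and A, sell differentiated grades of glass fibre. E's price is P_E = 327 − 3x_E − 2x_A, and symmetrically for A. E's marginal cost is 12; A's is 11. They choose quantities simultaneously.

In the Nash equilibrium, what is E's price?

Firm E's profit: π = x_E(327 − 3x_E − 2x_A) − 12x_E.
∂π/∂x_E = 315 − 6x_E − 2x_A = 0 ⇒ x_E = 52.5 − (1/3)x_A.
Similarly x_A = 158/3 − (1/3)x_E.
Substituting the second reaction function into the first: x_E = 52.5 − (1/3)(158/3 − (1/3)x_E), which gives (8/9)x_E = 629/18 ⇒ x_E = 39.3125.
Then x_A = 158/3 − (1/3)·39.3125 = 39.5625.
P_E = 327 − 3·39.3125 − 2·39.5625 = 129.9375.

129.9375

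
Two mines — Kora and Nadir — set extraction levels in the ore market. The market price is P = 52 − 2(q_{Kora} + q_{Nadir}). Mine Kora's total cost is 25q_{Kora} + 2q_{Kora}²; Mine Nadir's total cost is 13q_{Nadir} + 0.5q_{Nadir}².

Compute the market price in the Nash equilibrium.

Mine Kora's profit: π = q_{Kora}(52 − 2(q_{Kora} + q_{Nadir})) − 25q_{Kora} − 2q_{Kora}².
∂π/∂q_{Kora} = 27 − 8q_{Kora} − 2q_{Nadir} = 0, so q_{Kora} = 3.375 − 0.25q_{Nadir}.
For Nadir: ∂π/∂q_{Nadir} = 39 − 5q_{Nadir} − 2q_{Kora} = 0 ⇒ q_{Nadir} = 7.8 − 0.4q_{Kora}.
Solving the two reaction functions simultaneously: (1 − (−0.25)(−0.4))q_{Kora} = 3.375 − 0.25·7.8, so 0.9q_{Kora} = 1.425 and q_{Kora} = 19/12.
Then q_{Nadir} = 7.8 − 0.4·(19/12) = 43/6.
Equilibrium price: P = 52 − 2·8.75 = 34.5.

34.5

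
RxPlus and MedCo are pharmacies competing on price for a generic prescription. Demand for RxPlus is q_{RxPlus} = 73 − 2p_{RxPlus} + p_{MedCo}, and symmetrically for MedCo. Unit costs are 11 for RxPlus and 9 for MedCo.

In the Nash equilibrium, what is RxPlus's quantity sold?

40.8

RxPlus's profit: π = (p_{RxPlus} − 11)(73 − 2p_{RxPlus} + p_{MedCo}).
∂π/∂p_{RxPlus} = 95 − 4p_{RxPlus} + p_{MedCo} = 0 ⇒ p_{RxPlus} = 23.75 + 0.25p_{MedCo}.
Similarly p_{MedCo} = 22.75 + 0.25p_{RxPlus}.
Solving the two reaction functions simultaneously: (1 − (0.25)(0.25))p_{RxPlus} = 23.75 + 0.25·22.75, so 0.9375p_{RxPlus} = 29.4375 and p_{RxPlus} = 31.4.
Then p_{MedCo} = 22.75 + 0.25·31.4 = 30.6.
q_{RxPlus} = 73 − 2·31.4 + 30.6 = 40.8.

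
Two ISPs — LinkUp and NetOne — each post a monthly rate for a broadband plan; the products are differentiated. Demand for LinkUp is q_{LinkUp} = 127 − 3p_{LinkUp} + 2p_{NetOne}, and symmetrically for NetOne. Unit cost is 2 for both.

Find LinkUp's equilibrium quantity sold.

LinkUp's profit: π = (p_{LinkUp} − 2)(127 − 3p_{LinkUp} + 2p_{NetOne}).
∂π/∂p_{LinkUp} = 133 − 6p_{LinkUp} + 2p_{NetOne} = 0 ⇒ p_{LinkUp} = 133/6 + (1/3)p_{NetOne}.
Setting p_{LinkUp} = p_{NetOne} in the reaction function: p_{LinkUp} = 133/6 + (1/3)p_{LinkUp}, so p_{LinkUp} = (133/6) / (2/3) = 33.25.
q_{LinkUp} = 127 − 3·33.25 + 2·33.25 = 93.75.

93.75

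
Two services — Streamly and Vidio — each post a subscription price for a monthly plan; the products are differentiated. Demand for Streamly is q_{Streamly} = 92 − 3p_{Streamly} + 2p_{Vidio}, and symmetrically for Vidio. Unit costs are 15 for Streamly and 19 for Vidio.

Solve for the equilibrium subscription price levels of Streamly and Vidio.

Streamly's profit: π = (p_{Streamly} − 15)(92 − 3p_{Streamly} + 2p_{Vidio}).
∂π/∂p_{Streamly} = 137 − 6p_{Streamly} + 2p_{Vidio} = 0 ⇒ p_{Streamly} = 137/6 + (1/3)p_{Vidio}.
Similarly p_{Vidio} = 149/6 + (1/3)p_{Streamly}.
Plugging p_{Vidio} into Streamly's best response: p_{Streamly} = 137/6 + (1/3)(149/6 + (1/3)p_{Streamly}) ⇒ (8/9)p_{Streamly} = 280/9, so p_{Streamly} = 35.
Then p_{Vidio} = 149/6 + (1/3)·35 = 36.5.

35, 36.5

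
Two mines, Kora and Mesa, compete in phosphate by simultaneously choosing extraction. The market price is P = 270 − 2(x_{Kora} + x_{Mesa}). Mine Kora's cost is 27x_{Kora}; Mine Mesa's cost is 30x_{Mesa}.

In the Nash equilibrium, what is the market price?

109

Mine Kora's profit: π = x_{Kora}(270 − 2(x_{Kora} + x_{Mesa})) − 27x_{Kora}.
∂π/∂x_{Kora} = 243 − 4x_{Kora} − 2x_{Mesa} = 0, so x_{Kora} = 60.75 − 0.5x_{Mesa}.
By the same steps for Mesa: x_{Mesa} = 60 − 0.5x_{Kora}.
Solving the two reaction functions simultaneously: (1 − (−0.5)(−0.5))x_{Kora} = 60.75 − 0.5·60, so 0.75x_{Kora} = 30.75 and x_{Kora} = 41.
Then x_{Mesa} = 60 − 0.5·41 = 39.5.
Equilibrium price: P = 270 − 2·80.5 = 109.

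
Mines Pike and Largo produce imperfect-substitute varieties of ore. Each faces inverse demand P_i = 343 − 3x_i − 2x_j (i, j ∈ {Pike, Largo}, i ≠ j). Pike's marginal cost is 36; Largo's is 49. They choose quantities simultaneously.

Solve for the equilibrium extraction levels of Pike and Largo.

39.1875, 35.9375

Mine Pike's profit: π = x_{Pike}(343 − 3x_{Pike} − 2x_{Largo}) − 36x_{Pike}.
∂π/∂x_{Pike} = 307 − 6x_{Pike} − 2x_{Largo} = 0 ⇒ x_{Pike} = 307/6 − (1/3)x_{Largo}.
Similarly x_{Largo} = 49 − (1/3)x_{Pike}.
Solving the two reaction functions simultaneously: (1 − (−1/3)(−1/3))x_{Pike} = 307/6 − (1/3)·49, so (8/9)x_{Pike} = 209/6 and x_{Pike} = 39.1875.
Then x_{Largo} = 49 − (1/3)·39.1875 = 35.9375.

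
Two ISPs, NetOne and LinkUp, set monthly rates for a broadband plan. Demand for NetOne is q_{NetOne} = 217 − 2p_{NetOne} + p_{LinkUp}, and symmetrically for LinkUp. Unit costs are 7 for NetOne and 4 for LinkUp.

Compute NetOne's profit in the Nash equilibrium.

9688.32

NetOne's profit: π = (p_{NetOne} − 7)(217 − 2p_{NetOne} + p_{LinkUp}).
∂π/∂p_{NetOne} = 231 − 4p_{NetOne} + p_{LinkUp} = 0 ⇒ p_{NetOne} = 57.75 + 0.25p_{LinkUp}.
Similarly p_{LinkUp} = 56.25 + 0.25p_{NetOne}.
Substituting the second reaction function into the first: p_{NetOne} = 57.75 + 0.25(56.25 + 0.25p_{NetOne}), which gives 0.9375p_{NetOne} = 71.8125 ⇒ p_{NetOne} = 76.6.
Then p_{LinkUp} = 56.25 + 0.25·76.6 = 75.4.
q_{NetOne} = 217 − 2·76.6 + 75.4 = 139.2.
Profit = (76.6 − 7)·139.2 = 9688.32.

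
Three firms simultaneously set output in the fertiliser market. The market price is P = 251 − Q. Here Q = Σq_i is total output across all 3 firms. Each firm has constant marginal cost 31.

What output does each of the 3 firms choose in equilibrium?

55

A representative firm's profit is π_i = q_i(251 − Q) − 31q_i, with Q = q_i + Σ_{j≠i} q_j.
First-order condition: 220 − 2q_i − Σ_{j≠i} q_j = 0.
Imposing symmetry (q_j = q for all j) turns Σ_{j≠i} q_j into 2q, so 220 = 4q and q = 55.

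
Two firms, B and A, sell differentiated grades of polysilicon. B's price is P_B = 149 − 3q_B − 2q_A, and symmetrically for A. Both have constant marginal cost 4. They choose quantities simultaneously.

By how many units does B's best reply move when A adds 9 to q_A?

-3

Firm B's profit: π = q_B(149 − 3q_B − 2q_A) − 4q_B.
∂π/∂q_B = 145 − 6q_B − 2q_A = 0 ⇒ q_B = 145/6 − (1/3)q_A.
The reaction-function slope is −1/3, so a 9-unit rise in q_A moves q_B by −1/3 × 9 = −3. B's best response falls — the actions are strategic substitutes.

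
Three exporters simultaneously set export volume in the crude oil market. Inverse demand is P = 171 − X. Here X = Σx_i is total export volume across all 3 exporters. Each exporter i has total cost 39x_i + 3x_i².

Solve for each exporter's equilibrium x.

A representative exporter's profit is π_i = x_i(171 − X) − 39x_i − 3x_i², with X = x_i + Σ_{j≠i} x_j.
First-order condition: 132 − 8x_i − Σ_{j≠i} x_j = 0.
In a symmetric equilibrium every exporter chooses the same x, so Σ_{j≠i} x_j = 2x. The condition becomes 132 − 10x = 0, giving x = 132/10 = 13.2.

13.2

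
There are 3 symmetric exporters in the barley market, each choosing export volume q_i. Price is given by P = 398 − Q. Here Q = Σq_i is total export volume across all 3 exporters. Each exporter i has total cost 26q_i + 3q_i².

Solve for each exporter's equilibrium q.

A representative exporter's profit is π_i = q_i(398 − Q) − 26q_i − 3q_i², with Q = q_i + Σ_{j≠i} q_j.
First-order condition: 372 − 8q_i − Σ_{j≠i} q_j = 0.
With identical exporters, set every q_j = q: then 372 − 8q − 2q = 0, i.e. q = 372/10 = 37.2.

37.2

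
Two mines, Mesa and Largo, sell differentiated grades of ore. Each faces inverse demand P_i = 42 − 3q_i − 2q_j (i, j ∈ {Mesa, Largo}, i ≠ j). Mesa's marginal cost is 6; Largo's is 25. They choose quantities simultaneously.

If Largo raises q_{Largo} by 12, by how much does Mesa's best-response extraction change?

-4

Mine Mesa's profit: π = q_{Mesa}(42 − 3q_{Mesa} − 2q_{Largo}) − 6q_{Mesa}.
∂π/∂q_{Mesa} = 36 − 6q_{Mesa} − 2q_{Largo} = 0 ⇒ q_{Mesa} = 6 − (1/3)q_{Largo}.
The reaction-function slope is −1/3, so a 12-unit rise in q_{Largo} moves q_{Mesa} by −1/3 × 12 = −4. Mesa's best response falls — the actions are strategic substitutes.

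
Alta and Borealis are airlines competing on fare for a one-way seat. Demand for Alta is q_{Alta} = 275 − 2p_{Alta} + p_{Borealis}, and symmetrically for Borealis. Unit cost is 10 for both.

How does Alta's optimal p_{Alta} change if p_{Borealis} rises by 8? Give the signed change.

Alta's profit: π = (p_{Alta} − 10)(275 − 2p_{Alta} + p_{Borealis}).
∂π/∂p_{Alta} = 295 − 4p_{Alta} + p_{Borealis} = 0 ⇒ p_{Alta} = 73.75 + 0.25p_{Borealis}.
The reaction-function slope is 0.25, so an 8-unit rise in p_{Borealis} moves p_{Alta} by 0.25 × 8 = 2. Alta's best response rises — the actions are strategic complements.

2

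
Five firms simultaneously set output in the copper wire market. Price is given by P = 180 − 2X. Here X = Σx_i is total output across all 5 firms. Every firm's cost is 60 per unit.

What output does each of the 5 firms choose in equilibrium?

A representative firm's profit is π_i = x_i(180 − 2X) − 60x_i, with X = x_i + Σ_{j≠i} x_j.
First-order condition: 120 − 4x_i − 2Σ_{j≠i} x_j = 0.
Imposing symmetry (x_j = x for all j) turns Σ_{j≠i} x_j into 4x, so 120 = 12x and x = 10.

10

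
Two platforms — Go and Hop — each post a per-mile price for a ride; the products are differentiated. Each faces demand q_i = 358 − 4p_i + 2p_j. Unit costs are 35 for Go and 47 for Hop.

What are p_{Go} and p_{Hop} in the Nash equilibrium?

84.6, 89.4

Go's profit: π = (p_{Go} − 35)(358 − 4p_{Go} + 2p_{Hop}).
∂π/∂p_{Go} = 498 − 8p_{Go} + 2p_{Hop} = 0 ⇒ p_{Go} = 62.25 + 0.25p_{Hop}.
Similarly p_{Hop} = 68.25 + 0.25p_{Go}.
Substituting the second reaction function into the first: p_{Go} = 62.25 + 0.25(68.25 + 0.25p_{Go}), which gives 0.9375p_{Go} = 79.3125 ⇒ p_{Go} = 84.6.
Then p_{Hop} = 68.25 + 0.25·84.6 = 89.4.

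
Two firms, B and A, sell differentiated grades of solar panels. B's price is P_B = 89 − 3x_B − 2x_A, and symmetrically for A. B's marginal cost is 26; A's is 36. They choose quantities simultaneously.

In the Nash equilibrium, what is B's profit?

Firm B's profit: π = x_B(89 − 3x_B − 2x_A) − 26x_B.
∂π/∂x_B = 63 − 6x_B − 2x_A = 0 ⇒ x_B = 10.5 − (1/3)x_A.
Similarly x_A = 53/6 − (1/3)x_B.
Solving the two reaction functions simultaneously: (1 − (−1/3)(−1/3))x_B = 10.5 − (1/3)·(53/6), so (8/9)x_B = 68/9 and x_B = 8.5.
Then x_A = 53/6 − (1/3)·8.5 = 6.
P_B = 89 − 3·8.5 − 2·6 = 51.5.
Profit = (51.5 − 26)·8.5 = 216.75.

216.75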